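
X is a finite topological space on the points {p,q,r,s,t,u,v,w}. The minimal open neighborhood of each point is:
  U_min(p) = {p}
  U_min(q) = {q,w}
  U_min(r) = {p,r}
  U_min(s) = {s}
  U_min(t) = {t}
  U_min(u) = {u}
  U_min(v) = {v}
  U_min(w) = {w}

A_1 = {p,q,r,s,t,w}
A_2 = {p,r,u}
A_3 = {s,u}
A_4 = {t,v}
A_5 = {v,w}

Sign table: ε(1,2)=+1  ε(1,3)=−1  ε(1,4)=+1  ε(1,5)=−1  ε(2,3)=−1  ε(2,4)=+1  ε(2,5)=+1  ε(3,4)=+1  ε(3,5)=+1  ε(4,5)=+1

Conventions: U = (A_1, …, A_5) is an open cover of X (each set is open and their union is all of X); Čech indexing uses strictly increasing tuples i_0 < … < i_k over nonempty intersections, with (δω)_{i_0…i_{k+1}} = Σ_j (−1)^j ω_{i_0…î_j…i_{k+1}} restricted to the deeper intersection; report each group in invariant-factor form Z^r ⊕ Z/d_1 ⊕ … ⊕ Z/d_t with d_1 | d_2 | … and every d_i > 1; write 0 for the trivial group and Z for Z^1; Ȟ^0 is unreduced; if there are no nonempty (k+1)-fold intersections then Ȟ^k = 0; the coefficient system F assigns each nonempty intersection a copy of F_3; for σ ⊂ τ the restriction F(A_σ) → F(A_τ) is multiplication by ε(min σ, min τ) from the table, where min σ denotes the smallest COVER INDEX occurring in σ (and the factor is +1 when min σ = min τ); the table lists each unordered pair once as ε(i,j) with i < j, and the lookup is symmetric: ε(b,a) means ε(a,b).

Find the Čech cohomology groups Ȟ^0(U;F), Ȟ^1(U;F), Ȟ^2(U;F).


nerve simplices:
  A12={p,r} A13={s} A14={t} A15={w} A23={u} A45={v}
C dims 5,6; δ0: rk_F3 5
degree 0: 5−5−0 = 0 → Ȟ^0 ≅ 0
degree 1: 6−0−5 = 1 → Ȟ^1 ≅ Z/3
degree 2: 0−0−0 = 0 → Ȟ^2 ≅ 0

Ȟ^0 ≅ 0, Ȟ^1 ≅ Z/3 and Ȟ^2 ≅ 0


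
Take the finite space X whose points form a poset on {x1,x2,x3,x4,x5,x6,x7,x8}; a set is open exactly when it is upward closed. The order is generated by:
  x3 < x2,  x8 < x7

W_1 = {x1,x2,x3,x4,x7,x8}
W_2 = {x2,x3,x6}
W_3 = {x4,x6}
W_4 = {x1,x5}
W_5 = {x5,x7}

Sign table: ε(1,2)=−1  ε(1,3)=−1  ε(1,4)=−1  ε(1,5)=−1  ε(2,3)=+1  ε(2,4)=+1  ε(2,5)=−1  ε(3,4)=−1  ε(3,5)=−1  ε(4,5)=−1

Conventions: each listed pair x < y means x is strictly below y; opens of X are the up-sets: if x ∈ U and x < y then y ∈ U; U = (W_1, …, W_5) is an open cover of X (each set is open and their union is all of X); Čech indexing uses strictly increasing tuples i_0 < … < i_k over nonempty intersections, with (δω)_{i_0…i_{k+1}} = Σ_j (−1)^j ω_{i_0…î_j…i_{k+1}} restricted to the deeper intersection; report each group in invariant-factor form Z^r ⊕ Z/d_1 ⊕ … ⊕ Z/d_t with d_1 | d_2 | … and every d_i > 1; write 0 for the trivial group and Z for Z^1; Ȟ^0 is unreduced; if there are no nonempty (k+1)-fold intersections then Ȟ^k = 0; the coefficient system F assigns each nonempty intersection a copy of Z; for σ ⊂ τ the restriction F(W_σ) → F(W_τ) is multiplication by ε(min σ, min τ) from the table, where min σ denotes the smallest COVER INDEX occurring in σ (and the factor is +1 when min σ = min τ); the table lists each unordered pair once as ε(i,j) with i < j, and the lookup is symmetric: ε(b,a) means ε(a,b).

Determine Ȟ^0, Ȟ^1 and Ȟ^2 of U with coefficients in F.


Ȟ^0(U;F) ≅ 0, Ȟ^1(U;F) ≅ Z ⊕ Z/2 and Ȟ^2(U;F) ≅ 0

nonempty overlaps:
  W12={x2,x3} W13={x4} W14={x1} W15={x7} W23={x6} W45={x5}
C dims 5,6; δ0: rk 5, SNF 1^4·2
degree 0: 5−5−0 = 0 → Ȟ^0 ≅ 0
degree 1: 6−0−5 = 1 plus torsion [2] → Ȟ^1 ≅ Z ⊕ Z/2
degree 2: 0−0−0 = 0 → Ȟ^2 ≅ 0


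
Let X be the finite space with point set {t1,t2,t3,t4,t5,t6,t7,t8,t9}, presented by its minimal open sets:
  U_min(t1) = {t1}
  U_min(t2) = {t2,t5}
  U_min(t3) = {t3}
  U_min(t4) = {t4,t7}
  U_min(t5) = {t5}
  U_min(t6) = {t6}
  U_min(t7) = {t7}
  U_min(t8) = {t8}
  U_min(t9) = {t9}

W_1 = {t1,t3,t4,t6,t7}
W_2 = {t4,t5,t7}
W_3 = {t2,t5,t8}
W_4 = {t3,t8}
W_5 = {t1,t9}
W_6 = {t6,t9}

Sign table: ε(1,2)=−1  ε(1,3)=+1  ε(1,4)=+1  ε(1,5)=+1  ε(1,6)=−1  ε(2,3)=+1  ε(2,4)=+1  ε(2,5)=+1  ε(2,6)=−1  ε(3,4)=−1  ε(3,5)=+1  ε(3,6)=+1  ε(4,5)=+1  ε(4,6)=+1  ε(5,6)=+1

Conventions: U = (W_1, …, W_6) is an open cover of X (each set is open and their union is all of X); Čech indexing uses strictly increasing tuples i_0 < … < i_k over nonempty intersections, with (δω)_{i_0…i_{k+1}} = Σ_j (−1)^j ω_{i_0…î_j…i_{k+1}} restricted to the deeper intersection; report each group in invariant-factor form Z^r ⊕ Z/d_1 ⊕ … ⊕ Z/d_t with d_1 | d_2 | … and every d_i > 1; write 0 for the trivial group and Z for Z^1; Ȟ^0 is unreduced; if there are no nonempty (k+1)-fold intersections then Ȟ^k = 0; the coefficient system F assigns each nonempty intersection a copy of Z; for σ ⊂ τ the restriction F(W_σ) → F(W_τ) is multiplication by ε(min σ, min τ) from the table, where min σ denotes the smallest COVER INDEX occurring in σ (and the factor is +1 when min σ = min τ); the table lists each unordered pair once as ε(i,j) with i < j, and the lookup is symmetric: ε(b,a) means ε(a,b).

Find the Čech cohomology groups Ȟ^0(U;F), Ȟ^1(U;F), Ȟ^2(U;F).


Ȟ^0 = 0,  Ȟ^1 = Z ⊕ Z/2,  Ȟ^2 = 0

cover nerve:
  W12={t4,t7} W14={t3} W15={t1} W16={t6} W23={t5} W34={t8} W56={t9}
C dims 6,7; δ0: rk 6, SNF 1^5·2
Ȟ^0: (6−6)−0=0 ⇒ 0
Ȟ^1: (7−0)−6=1 plus torsion [2] ⇒ Z ⊕ Z/2
Ȟ^2: (0−0)−0=0 ⇒ 0


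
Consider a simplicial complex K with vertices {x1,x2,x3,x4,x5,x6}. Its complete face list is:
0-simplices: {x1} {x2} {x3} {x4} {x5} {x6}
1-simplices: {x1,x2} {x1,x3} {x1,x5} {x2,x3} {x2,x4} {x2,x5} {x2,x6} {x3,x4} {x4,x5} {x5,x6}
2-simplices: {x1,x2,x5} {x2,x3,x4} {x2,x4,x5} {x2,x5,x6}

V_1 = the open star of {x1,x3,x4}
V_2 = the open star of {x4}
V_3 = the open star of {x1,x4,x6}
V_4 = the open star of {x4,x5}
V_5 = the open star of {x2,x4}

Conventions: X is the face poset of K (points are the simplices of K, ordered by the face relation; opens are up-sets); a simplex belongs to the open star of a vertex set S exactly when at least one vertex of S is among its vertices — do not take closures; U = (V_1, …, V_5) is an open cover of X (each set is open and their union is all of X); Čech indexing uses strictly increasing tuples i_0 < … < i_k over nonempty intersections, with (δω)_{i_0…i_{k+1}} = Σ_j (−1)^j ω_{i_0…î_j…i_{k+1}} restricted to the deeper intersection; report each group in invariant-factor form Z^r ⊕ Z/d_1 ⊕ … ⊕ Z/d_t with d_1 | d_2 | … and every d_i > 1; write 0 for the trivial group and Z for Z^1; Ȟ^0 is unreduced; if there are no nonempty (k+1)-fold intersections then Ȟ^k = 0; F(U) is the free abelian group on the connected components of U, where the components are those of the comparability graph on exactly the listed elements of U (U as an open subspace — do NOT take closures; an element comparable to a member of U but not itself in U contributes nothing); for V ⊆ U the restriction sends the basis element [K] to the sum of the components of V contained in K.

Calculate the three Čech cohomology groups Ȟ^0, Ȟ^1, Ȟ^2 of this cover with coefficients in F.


nonempty overlaps:
  V1={{x1},{x3},{x4},{x1,x2},{x1,x3},{x1,x5},{x2,x3},{x2,x4},{x3,x4},{x4,x5},{x1,x2,x5},{x2,x3,x4},{x2,x4,x5}} V2={{x4},{x2,x4},{x3,x4},{x4,x5},{x2,x3,x4},{x2,x4,x5}} V3={{x1},{x4},{x6},{x1,x2},{x1,x3},{x1,x5},{x2,x4},{x2,x6},{x3,x4},{x4,x5},{x5,x6},{x1,x2,x5},{x2,x3,x4},{x2,x4,x5},{x2,x5,x6}} V4={{x4},{x5},{x1,x5},{x2,x4},{x2,x5},{x3,x4},{x4,x5},{x5,x6},{x1,x2,x5},{x2,x3,x4},{x2,x4,x5},{x2,x5,x6}} V5={{x2},{x4},{x1,x2},{x2,x3},{x2,x4},{x2,x5},{x2,x6},{x3,x4},{x4,x5},{x1,x2,x5},{x2,x3,x4},{x2,x4,x5},{x2,x5,x6}}
  V12={{x4},{x2,x4},{x3,x4},{x4,x5},{x2,x3,x4},{x2,x4,x5}} V13={{x1},{x4},{x1,x2},{x1,x3},{x1,x5},{x2,x4},{x3,x4},{x4,x5},{x1,x2,x5},{x2,x3,x4},{x2,x4,x5}} V14={{x4},{x1,x5},{x2,x4},{x3,x4},{x4,x5},{x1,x2,x5},{x2,x3,x4},{x2,x4,x5}} V15={{x4},{x1,x2},{x2,x3},{x2,x4},{x3,x4},{x4,x5},{x1,x2,x5},{x2,x3,x4},{x2,x4,x5}} V23={{x4},{x2,x4},{x3,x4},{x4,x5},{x2,x3,x4},{x2,x4,x5}} V24={{x4},{x2,x4},{x3,x4},{x4,x5},{x2,x3,x4},{x2,x4,x5}} V25={{x4},{x2,x4},{x3,x4},{x4,x5},{x2,x3,x4},{x2,x4,x5}} V34={{x4},{x1,x5},{x2,x4},{x3,x4},{x4,x5},{x5,x6},{x1,x2,x5},{x2,x3,x4},{x2,x4,x5},{x2,x5,x6}} V35={{x4},{x1,x2},{x2,x4},{x2,x6},{x3,x4},{x4,x5},{x1,x2,x5},{x2,x3,x4},{x2,x4,x5},{x2,x5,x6}} V45={{x4},{x2,x4},{x2,x5},{x3,x4},{x4,x5},{x1,x2,x5},{x2,x3,x4},{x2,x4,x5},{x2,x5,x6}}
  V123={{x4},{x2,x4},{x3,x4},{x4,x5},{x2,x3,x4},{x2,x4,x5}} V124={{x4},{x2,x4},{x3,x4},{x4,x5},{x2,x3,x4},{x2,x4,x5}} V125={{x4},{x2,x4},{x3,x4},{x4,x5},{x2,x3,x4},{x2,x4,x5}} V134={{x4},{x1,x5},{x2,x4},{x3,x4},{x4,x5},{x1,x2,x5},{x2,x3,x4},{x2,x4,x5}} V135={{x4},{x1,x2},{x2,x4},{x3,x4},{x4,x5},{x1,x2,x5},{x2,x3,x4},{x2,x4,x5}} V145={{x4},{x2,x4},{x3,x4},{x4,x5},{x1,x2,x5},{x2,x3,x4},{x2,x4,x5}} V234={{x4},{x2,x4},{x3,x4},{x4,x5},{x2,x3,x4},{x2,x4,x5}} V235={{x4},{x2,x4},{x3,x4},{x4,x5},{x2,x3,x4},{x2,x4,x5}} V245={{x4},{x2,x4},{x3,x4},{x4,x5},{x2,x3,x4},{x2,x4,x5}} V345={{x4},{x2,x4},{x3,x4},{x4,x5},{x1,x2,x5},{x2,x3,x4},{x2,x4,x5},{x2,x5,x6}}
  V1234={{x4},{x2,x4},{x3,x4},{x4,x5},{x2,x3,x4},{x2,x4,x5}} V1235={{x4},{x2,x4},{x3,x4},{x4,x5},{x2,x3,x4},{x2,x4,x5}} V1245={{x4},{x2,x4},{x3,x4},{x4,x5},{x2,x3,x4},{x2,x4,x5}} V1345={{x4},{x2,x4},{x3,x4},{x4,x5},{x1,x2,x5},{x2,x3,x4},{x2,x4,x5}} V2345={{x4},{x2,x4},{x3,x4},{x4,x5},{x2,x3,x4},{x2,x4,x5}}
  V12345={{x4},{x2,x4},{x3,x4},{x4,x5},{x2,x3,x4},{x2,x4,x5}}
components per intersection:
  V1: {{x1},{x3},{x4},{x1,x2},{x1,x3},{x1,x5},{x2,x3},{x2,x4},{x3,x4},{x4,x5},{x1,x2,x5},{x2,x3,x4},{x2,x4,x5}}
  V2: {{x4},{x2,x4},{x3,x4},{x4,x5},{x2,x3,x4},{x2,x4,x5}}
  V3: {{x1},{x1,x2},{x1,x3},{x1,x5},{x1,x2,x5}} {{x4},{x2,x4},{x3,x4},{x4,x5},{x2,x3,x4},{x2,x4,x5}} {{x6},{x2,x6},{x5,x6},{x2,x5,x6}}
  V4: {{x4},{x5},{x1,x5},{x2,x4},{x2,x5},{x3,x4},{x4,x5},{x5,x6},{x1,x2,x5},{x2,x3,x4},{x2,x4,x5},{x2,x5,x6}}
  V5: {{x2},{x4},{x1,x2},{x2,x3},{x2,x4},{x2,x5},{x2,x6},{x3,x4},{x4,x5},{x1,x2,x5},{x2,x3,x4},{x2,x4,x5},{x2,x5,x6}}
  V12: {{x4},{x2,x4},{x3,x4},{x4,x5},{x2,x3,x4},{x2,x4,x5}}
  V13: {{x1},{x1,x2},{x1,x3},{x1,x5},{x1,x2,x5}} {{x4},{x2,x4},{x3,x4},{x4,x5},{x2,x3,x4},{x2,x4,x5}}
  V14: {{x4},{x2,x4},{x3,x4},{x4,x5},{x2,x3,x4},{x2,x4,x5}} {{x1,x5},{x1,x2,x5}}
  V15: {{x4},{x2,x3},{x2,x4},{x3,x4},{x4,x5},{x2,x3,x4},{x2,x4,x5}} {{x1,x2},{x1,x2,x5}}
  V23: {{x4},{x2,x4},{x3,x4},{x4,x5},{x2,x3,x4},{x2,x4,x5}}
  V24: {{x4},{x2,x4},{x3,x4},{x4,x5},{x2,x3,x4},{x2,x4,x5}}
  V25: {{x4},{x2,x4},{x3,x4},{x4,x5},{x2,x3,x4},{x2,x4,x5}}
  V34: {{x4},{x2,x4},{x3,x4},{x4,x5},{x2,x3,x4},{x2,x4,x5}} {{x1,x5},{x1,x2,x5}} {{x5,x6},{x2,x5,x6}}
  V35: {{x4},{x2,x4},{x3,x4},{x4,x5},{x2,x3,x4},{x2,x4,x5}} {{x1,x2},{x1,x2,x5}} {{x2,x6},{x2,x5,x6}}
  V45: {{x4},{x2,x4},{x2,x5},{x3,x4},{x4,x5},{x1,x2,x5},{x2,x3,x4},{x2,x4,x5},{x2,x5,x6}}
  V123: {{x4},{x2,x4},{x3,x4},{x4,x5},{x2,x3,x4},{x2,x4,x5}}
  V124: {{x4},{x2,x4},{x3,x4},{x4,x5},{x2,x3,x4},{x2,x4,x5}}
  V125: {{x4},{x2,x4},{x3,x4},{x4,x5},{x2,x3,x4},{x2,x4,x5}}
  V134: {{x4},{x2,x4},{x3,x4},{x4,x5},{x2,x3,x4},{x2,x4,x5}} {{x1,x5},{x1,x2,x5}}
  V135: {{x4},{x2,x4},{x3,x4},{x4,x5},{x2,x3,x4},{x2,x4,x5}} {{x1,x2},{x1,x2,x5}}
  V145: {{x4},{x2,x4},{x3,x4},{x4,x5},{x2,x3,x4},{x2,x4,x5}} {{x1,x2,x5}}
  V234: {{x4},{x2,x4},{x3,x4},{x4,x5},{x2,x3,x4},{x2,x4,x5}}
  V235: {{x4},{x2,x4},{x3,x4},{x4,x5},{x2,x3,x4},{x2,x4,x5}}
  V245: {{x4},{x2,x4},{x3,x4},{x4,x5},{x2,x3,x4},{x2,x4,x5}}
  V345: {{x4},{x2,x4},{x3,x4},{x4,x5},{x2,x3,x4},{x2,x4,x5}} {{x1,x2,x5}} {{x2,x5,x6}}
  V1234: {{x4},{x2,x4},{x3,x4},{x4,x5},{x2,x3,x4},{x2,x4,x5}}
  V1235: {{x4},{x2,x4},{x3,x4},{x4,x5},{x2,x3,x4},{x2,x4,x5}}
  V1245: {{x4},{x2,x4},{x3,x4},{x4,x5},{x2,x3,x4},{x2,x4,x5}}
  V1345: {{x4},{x2,x4},{x3,x4},{x4,x5},{x2,x3,x4},{x2,x4,x5}} {{x1,x2,x5}}
  V2345: {{x4},{x2,x4},{x3,x4},{x4,x5},{x2,x3,x4},{x2,x4,x5}}
  V12345: {{x4},{x2,x4},{x3,x4},{x4,x5},{x2,x3,x4},{x2,x4,x5}}
C dims 7,17,15,6; δ0: rk 6, SNF 1^6; δ1: rk 10, SNF 1^10; δ2: rk 5, SNF 1^5
degree 0: 7−6−0 = 1 → Ȟ^0 ≅ Z
degree 1: 17−10−6 = 1 → Ȟ^1 ≅ Z
degree 2: 15−5−10 = 0 → Ȟ^2 ≅ 0

Ȟ^0(U;F) ≅ Z,  Ȟ^1(U;F) ≅ Z,  Ȟ^2(U;F) ≅ 0


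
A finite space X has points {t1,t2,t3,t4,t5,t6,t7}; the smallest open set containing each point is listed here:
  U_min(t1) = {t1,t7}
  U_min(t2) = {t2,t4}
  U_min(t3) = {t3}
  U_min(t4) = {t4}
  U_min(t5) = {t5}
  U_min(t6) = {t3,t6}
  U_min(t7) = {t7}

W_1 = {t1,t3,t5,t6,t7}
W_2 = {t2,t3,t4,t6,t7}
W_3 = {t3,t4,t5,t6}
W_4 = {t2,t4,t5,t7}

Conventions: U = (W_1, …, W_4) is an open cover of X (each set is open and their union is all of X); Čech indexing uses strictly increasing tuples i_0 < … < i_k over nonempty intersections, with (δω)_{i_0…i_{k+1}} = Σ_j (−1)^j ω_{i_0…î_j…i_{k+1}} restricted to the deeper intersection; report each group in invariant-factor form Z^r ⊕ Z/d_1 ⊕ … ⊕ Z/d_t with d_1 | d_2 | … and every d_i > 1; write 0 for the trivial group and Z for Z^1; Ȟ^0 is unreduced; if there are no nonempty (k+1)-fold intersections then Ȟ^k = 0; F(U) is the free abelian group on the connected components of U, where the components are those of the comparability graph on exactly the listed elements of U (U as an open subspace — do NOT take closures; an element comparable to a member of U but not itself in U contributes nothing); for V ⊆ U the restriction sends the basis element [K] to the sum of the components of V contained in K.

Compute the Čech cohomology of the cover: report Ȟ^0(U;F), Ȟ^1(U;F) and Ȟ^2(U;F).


Ȟ^0 = Z^4, Ȟ^1 = 0 and Ȟ^2 = 0

intersection data:
  W12={t3,t6,t7} W13={t3,t5,t6} W14={t5,t7} W23={t3,t4,t6} W24={t2,t4,t7} W34={t4,t5}
  W123={t3,t6} W124={t7} W134={t5} W234={t4}
components per intersection:
  W1: {t1,t7} {t3,t6} {t5}
  W2: {t2,t4} {t3,t6} {t7}
  W3: {t3,t6} {t4} {t5}
  W4: {t2,t4} {t5} {t7}
  W12: {t3,t6} {t7}
  W13: {t3,t6} {t5}
  W14: {t5} {t7}
  W23: {t3,t6} {t4}
  W24: {t2,t4} {t7}
  W34: {t4} {t5}
  W123: {t3,t6}
  W124: {t7}
  W134: {t5}
  W234: {t4}
C dims 12,12,4; δ0: rk 8, SNF 1^8; δ1: rk 4, SNF 1^4
Ȟ^0 = (12 − 8) − 0 = 4, so Ȟ^0 ≅ Z^4
Ȟ^1 = (12 − 4) − 8 = 0, so Ȟ^1 ≅ 0
Ȟ^2 = (4 − 0) − 4 = 0, so Ȟ^2 ≅ 0


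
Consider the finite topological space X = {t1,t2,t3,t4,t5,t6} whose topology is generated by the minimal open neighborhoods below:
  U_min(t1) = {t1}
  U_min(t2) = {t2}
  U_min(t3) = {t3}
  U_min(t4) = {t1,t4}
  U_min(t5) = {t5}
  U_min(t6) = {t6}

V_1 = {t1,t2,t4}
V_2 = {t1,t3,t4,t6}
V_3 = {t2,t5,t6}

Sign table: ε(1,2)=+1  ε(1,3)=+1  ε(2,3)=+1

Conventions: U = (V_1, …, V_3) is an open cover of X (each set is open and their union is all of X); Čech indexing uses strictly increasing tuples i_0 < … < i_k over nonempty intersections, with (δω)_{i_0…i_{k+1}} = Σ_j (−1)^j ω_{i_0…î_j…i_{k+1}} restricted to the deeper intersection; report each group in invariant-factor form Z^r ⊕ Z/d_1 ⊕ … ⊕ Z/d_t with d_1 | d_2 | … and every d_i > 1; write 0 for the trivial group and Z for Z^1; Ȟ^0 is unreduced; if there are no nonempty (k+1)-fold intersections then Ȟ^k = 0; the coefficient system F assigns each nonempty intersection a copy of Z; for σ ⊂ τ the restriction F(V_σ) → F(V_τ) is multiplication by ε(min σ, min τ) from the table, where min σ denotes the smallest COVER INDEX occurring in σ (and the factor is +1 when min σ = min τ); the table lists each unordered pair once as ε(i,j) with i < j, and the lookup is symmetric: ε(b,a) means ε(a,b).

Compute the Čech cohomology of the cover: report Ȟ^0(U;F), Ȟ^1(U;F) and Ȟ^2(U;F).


nerve of the cover:
  V12={t1,t4} V13={t2} V23={t6}
C dims 3,3; δ0: rk 2, SNF 1^2
Ȟ^0 = (3 − 2) − 0 = 1, so Ȟ^0 ≅ Z
Ȟ^1 = (3 − 0) − 2 = 1, so Ȟ^1 ≅ Z
Ȟ^2 = (0 − 0) − 0 = 0, so Ȟ^2 ≅ 0

Ȟ^0(U;F) ≅ Z,  Ȟ^1(U;F) ≅ Z,  Ȟ^2(U;F) ≅ 0


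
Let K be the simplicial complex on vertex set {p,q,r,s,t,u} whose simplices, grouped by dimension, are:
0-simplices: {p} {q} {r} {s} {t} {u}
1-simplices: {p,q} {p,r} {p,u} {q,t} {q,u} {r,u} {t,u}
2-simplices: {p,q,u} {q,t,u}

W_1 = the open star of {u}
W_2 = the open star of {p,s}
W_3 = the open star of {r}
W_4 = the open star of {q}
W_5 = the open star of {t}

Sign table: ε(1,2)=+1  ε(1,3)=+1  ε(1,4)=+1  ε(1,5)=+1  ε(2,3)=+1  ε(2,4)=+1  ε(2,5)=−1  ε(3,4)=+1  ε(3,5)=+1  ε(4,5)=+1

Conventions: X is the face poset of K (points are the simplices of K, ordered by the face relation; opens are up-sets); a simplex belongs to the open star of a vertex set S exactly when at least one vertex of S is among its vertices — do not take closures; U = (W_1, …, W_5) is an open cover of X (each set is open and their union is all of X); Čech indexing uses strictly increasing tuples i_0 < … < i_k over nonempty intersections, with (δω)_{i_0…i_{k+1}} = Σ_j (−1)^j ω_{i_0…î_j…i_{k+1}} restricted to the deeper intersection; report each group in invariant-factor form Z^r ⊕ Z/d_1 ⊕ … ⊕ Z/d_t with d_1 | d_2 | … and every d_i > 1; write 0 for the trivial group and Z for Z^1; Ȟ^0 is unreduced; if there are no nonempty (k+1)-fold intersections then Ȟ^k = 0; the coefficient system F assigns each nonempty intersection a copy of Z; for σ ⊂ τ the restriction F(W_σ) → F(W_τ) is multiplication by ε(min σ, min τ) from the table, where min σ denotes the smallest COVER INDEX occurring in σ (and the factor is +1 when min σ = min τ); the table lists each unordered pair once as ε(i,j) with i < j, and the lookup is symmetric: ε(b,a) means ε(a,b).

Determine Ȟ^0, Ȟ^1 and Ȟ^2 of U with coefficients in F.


cover nerve:
  W1={{u},{p,u},{q,u},{r,u},{t,u},{p,q,u},{q,t,u}} W2={{p},{s},{p,q},{p,r},{p,u},{p,q,u}} W3={{r},{p,r},{r,u}} W4={{q},{p,q},{q,t},{q,u},{p,q,u},{q,t,u}} W5={{t},{q,t},{t,u},{q,t,u}}
  W12={{p,u},{p,q,u}} W13={{r,u}} W14={{q,u},{p,q,u},{q,t,u}} W15={{t,u},{q,t,u}} W23={{p,r}} W24={{p,q},{p,q,u}} W45={{q,t},{q,t,u}}
  W124={{p,q,u}} W145={{q,t,u}}
C dims 5,7,2; δ0: rk 4, SNF 1^4; δ1: rk 2, SNF 1^2
Ȟ^0: (5−4)−0=1 ⇒ Z
Ȟ^1: (7−2)−4=1 ⇒ Z
Ȟ^2: (2−0)−2=0 ⇒ 0

Ȟ^0(U;F) ≅ Z, Ȟ^1(U;F) ≅ Z, Ȟ^2(U;F) ≅ 0


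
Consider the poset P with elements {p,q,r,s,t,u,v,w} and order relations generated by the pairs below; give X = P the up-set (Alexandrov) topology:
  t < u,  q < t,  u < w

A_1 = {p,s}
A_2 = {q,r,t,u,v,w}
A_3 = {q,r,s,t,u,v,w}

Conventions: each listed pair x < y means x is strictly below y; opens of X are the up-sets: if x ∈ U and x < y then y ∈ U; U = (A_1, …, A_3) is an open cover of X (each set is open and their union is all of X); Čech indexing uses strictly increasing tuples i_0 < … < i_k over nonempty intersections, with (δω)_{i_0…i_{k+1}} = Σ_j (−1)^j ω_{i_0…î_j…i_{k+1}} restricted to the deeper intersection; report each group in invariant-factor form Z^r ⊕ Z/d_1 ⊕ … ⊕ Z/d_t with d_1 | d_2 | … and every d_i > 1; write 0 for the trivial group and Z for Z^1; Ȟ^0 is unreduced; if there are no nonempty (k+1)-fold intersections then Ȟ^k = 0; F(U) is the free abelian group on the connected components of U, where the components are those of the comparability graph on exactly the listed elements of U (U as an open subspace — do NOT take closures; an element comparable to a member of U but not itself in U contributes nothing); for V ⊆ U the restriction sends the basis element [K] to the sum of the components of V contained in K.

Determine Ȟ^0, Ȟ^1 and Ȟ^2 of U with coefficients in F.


Ȟ^0(U;F) ≅ Z^5,  Ȟ^1(U;F) ≅ 0,  Ȟ^2(U;F) ≅ 0

nonempty intersections:
  A13={s} A23={q,r,t,u,v,w}
components per intersection:
  A1: {p} {s}
  A2: {q,t,u,w} {r} {v}
  A3: {q,t,u,w} {r} {s} {v}
  A13: {s}
  A23: {q,t,u,w} {r} {v}
C dims 9,4; δ0: rk 4, SNF 1^4
Ȟ^0: (9−4)−0=5 ⇒ Z^5
Ȟ^1: (4−0)−4=0 ⇒ 0
Ȟ^2: (0−0)−0=0 ⇒ 0


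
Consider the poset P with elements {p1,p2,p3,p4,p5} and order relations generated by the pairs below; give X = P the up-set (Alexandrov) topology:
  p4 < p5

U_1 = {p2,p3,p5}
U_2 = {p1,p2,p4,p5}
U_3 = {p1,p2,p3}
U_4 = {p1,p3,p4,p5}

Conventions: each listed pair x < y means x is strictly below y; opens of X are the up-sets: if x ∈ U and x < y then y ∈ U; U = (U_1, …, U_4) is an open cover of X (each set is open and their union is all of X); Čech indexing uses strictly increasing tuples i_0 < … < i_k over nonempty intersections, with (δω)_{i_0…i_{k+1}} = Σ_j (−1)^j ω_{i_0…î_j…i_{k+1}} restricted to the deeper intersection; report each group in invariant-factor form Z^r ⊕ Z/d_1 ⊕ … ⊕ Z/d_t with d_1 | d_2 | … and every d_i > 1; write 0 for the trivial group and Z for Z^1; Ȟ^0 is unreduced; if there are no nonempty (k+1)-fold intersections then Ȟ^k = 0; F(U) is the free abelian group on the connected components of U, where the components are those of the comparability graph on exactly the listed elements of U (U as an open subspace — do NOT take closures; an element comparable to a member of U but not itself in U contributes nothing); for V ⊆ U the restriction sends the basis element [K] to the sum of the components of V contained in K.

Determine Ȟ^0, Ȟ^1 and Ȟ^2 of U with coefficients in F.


Ȟ^0 = Z^4,  Ȟ^1 = 0,  Ȟ^2 = 0

nonempty overlaps:
  U12={p2,p5} U13={p2,p3} U14={p3,p5} U23={p1,p2} U24={p1,p4,p5} U34={p1,p3}
  U123={p2} U124={p5} U134={p3} U234={p1}
components per intersection:
  U1: {p2} {p3} {p5}
  U2: {p1} {p2} {p4,p5}
  U3: {p1} {p2} {p3}
  U4: {p1} {p3} {p4,p5}
  U12: {p2} {p5}
  U13: {p2} {p3}
  U14: {p3} {p5}
  U23: {p1} {p2}
  U24: {p1} {p4,p5}
  U34: {p1} {p3}
  U123: {p2}
  U124: {p5}
  U134: {p3}
  U234: {p1}
C dims 12,12,4; δ0: rk 8, SNF 1^8; δ1: rk 4, SNF 1^4
degree 0: 12−8−0 = 4 → Ȟ^0 ≅ Z^4
degree 1: 12−4−8 = 0 → Ȟ^1 ≅ 0
degree 2: 4−0−4 = 0 → Ȟ^2 ≅ 0


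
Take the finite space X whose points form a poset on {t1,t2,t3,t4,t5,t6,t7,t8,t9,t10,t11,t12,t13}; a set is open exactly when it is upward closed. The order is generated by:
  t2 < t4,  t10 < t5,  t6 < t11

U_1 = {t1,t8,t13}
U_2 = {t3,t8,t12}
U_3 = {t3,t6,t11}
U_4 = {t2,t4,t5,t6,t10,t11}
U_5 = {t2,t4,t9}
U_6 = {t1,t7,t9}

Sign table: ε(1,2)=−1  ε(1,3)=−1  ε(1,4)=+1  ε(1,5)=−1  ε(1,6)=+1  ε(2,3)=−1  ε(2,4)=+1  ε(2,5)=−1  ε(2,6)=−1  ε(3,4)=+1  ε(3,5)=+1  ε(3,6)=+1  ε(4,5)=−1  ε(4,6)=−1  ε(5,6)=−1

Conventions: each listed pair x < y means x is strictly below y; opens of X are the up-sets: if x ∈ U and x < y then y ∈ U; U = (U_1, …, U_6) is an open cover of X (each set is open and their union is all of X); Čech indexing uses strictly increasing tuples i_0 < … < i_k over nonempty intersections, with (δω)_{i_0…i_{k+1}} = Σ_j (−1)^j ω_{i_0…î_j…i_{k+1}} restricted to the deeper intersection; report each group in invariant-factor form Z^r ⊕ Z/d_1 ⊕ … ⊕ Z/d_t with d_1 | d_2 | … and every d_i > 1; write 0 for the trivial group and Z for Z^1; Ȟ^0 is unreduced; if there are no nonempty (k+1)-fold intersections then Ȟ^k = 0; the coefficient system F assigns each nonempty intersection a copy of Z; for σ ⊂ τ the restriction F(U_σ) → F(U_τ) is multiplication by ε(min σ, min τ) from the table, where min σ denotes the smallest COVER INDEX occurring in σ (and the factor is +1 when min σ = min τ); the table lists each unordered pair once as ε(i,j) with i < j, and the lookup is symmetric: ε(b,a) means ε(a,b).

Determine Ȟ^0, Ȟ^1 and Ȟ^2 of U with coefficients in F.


nerve simplices:
  U12={t8} U16={t1} U23={t3} U34={t6,t11} U45={t2,t4} U56={t9}
C dims 6,6; δ0: rk 5, SNF 1^5
degree 0: 6−5−0 = 1 → Ȟ^0 ≅ Z
degree 1: 6−0−5 = 1 → Ȟ^1 ≅ Z
degree 2: 0−0−0 = 0 → Ȟ^2 ≅ 0

Ȟ^0 = Z, Ȟ^1 = Z and Ȟ^2 = 0


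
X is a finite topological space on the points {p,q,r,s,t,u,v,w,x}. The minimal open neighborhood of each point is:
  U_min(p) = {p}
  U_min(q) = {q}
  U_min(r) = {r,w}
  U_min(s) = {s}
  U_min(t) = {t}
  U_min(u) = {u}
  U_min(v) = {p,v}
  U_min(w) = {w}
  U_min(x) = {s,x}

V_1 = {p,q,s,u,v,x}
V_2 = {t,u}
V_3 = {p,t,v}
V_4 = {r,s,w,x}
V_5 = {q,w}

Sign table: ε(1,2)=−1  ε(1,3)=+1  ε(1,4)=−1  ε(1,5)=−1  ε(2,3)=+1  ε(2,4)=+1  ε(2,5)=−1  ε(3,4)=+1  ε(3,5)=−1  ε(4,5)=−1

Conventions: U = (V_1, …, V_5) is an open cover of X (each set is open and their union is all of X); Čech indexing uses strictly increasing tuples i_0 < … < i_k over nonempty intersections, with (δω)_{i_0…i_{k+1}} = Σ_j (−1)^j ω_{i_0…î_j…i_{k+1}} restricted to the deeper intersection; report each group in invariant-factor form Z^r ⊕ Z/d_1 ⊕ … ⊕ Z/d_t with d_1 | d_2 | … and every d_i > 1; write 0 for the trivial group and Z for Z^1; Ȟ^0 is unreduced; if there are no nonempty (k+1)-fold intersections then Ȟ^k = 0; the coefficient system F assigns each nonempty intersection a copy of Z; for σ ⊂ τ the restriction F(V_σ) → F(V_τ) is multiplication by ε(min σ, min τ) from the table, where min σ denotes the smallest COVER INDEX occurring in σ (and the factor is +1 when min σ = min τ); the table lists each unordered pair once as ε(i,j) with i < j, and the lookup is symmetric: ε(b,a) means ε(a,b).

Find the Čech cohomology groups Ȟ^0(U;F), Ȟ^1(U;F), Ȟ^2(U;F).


Ȟ^0 ≅ 0,  Ȟ^1 ≅ Z ⊕ Z/2,  Ȟ^2 ≅ 0

nerve simplices:
  V12={u} V13={p,v} V14={s,x} V15={q} V23={t} V45={w}
C dims 5,6; δ0: rk 5, SNF 1^4·2
degree 0: 5−5−0 = 0 → Ȟ^0 ≅ 0
degree 1: 6−0−5 = 1 plus torsion [2] → Ȟ^1 ≅ Z ⊕ Z/2
degree 2: 0−0−0 = 0 → Ȟ^2 ≅ 0


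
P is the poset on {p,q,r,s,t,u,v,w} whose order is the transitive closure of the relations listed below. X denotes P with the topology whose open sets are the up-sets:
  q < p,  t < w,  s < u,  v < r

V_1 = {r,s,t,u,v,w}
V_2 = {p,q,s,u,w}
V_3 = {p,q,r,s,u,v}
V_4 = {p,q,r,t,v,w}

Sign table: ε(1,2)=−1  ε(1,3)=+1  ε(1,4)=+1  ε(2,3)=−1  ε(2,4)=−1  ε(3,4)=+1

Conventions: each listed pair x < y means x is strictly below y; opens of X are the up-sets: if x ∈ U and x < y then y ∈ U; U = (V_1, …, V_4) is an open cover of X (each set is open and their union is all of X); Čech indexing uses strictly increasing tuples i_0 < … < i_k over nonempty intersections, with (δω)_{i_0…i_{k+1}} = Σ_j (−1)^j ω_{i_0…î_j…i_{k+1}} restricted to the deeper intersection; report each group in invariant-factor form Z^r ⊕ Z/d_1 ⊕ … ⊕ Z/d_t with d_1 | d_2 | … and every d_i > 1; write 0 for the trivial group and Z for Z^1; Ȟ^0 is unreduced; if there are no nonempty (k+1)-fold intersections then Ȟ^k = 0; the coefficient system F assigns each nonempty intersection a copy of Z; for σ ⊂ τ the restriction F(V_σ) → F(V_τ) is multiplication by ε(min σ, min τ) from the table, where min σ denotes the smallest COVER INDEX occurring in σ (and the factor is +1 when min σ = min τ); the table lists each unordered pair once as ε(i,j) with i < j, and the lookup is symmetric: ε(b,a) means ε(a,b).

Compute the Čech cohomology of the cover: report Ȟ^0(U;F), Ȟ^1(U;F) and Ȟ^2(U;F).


Ȟ^0(U;F) ≅ Z, Ȟ^1(U;F) ≅ 0 and Ȟ^2(U;F) ≅ Z

nerve simplices:
  V12={s,u,w} V13={r,s,u,v} V14={r,t,v,w} V23={p,q,s,u} V24={p,q,w} V34={p,q,r,v}
  V123={s,u} V124={w} V134={r,v} V234={p,q}
C dims 4,6,4; δ0: rk 3, SNF 1^3; δ1: rk 3, SNF 1^3
degree 0: 4−3−0 = 1 → Ȟ^0 ≅ Z
degree 1: 6−3−3 = 0 → Ȟ^1 ≅ 0
degree 2: 4−0−3 = 1 → Ȟ^2 ≅ Z


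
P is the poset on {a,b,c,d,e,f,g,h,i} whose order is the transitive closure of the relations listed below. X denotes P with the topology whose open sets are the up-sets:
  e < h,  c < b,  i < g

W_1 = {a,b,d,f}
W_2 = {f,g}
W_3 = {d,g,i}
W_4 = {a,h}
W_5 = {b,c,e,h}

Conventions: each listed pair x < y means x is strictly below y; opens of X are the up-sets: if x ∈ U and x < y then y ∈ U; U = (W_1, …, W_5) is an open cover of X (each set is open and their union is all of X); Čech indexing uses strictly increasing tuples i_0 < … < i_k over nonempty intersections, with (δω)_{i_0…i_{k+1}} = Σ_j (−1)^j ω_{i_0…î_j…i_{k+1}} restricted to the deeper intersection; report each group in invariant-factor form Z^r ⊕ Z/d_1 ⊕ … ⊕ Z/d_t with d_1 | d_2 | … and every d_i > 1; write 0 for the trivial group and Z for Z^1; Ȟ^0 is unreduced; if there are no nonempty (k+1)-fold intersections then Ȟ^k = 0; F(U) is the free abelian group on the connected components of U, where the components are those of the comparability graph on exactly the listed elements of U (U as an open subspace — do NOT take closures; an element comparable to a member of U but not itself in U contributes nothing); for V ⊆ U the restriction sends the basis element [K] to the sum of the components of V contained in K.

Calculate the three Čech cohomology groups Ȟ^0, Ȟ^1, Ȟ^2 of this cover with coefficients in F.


cover nerve:
  W12={f} W13={d} W14={a} W15={b} W23={g} W45={h}
components per intersection:
  W1: {a} {b} {d} {f}
  W2: {f} {g}
  W3: {d} {g,i}
  W4: {a} {h}
  W5: {b,c} {e,h}
  W12: {f}
  W13: {d}
  W14: {a}
  W15: {b}
  W23: {g}
  W45: {h}
C dims 12,6; δ0: rk 6, SNF 1^6
Ȟ^0: (12−6)−0=6 ⇒ Z^6
Ȟ^1: (6−0)−6=0 ⇒ 0
Ȟ^2: (0−0)−0=0 ⇒ 0

Ȟ^0 = Z^6, Ȟ^1 = 0 and Ȟ^2 = 0


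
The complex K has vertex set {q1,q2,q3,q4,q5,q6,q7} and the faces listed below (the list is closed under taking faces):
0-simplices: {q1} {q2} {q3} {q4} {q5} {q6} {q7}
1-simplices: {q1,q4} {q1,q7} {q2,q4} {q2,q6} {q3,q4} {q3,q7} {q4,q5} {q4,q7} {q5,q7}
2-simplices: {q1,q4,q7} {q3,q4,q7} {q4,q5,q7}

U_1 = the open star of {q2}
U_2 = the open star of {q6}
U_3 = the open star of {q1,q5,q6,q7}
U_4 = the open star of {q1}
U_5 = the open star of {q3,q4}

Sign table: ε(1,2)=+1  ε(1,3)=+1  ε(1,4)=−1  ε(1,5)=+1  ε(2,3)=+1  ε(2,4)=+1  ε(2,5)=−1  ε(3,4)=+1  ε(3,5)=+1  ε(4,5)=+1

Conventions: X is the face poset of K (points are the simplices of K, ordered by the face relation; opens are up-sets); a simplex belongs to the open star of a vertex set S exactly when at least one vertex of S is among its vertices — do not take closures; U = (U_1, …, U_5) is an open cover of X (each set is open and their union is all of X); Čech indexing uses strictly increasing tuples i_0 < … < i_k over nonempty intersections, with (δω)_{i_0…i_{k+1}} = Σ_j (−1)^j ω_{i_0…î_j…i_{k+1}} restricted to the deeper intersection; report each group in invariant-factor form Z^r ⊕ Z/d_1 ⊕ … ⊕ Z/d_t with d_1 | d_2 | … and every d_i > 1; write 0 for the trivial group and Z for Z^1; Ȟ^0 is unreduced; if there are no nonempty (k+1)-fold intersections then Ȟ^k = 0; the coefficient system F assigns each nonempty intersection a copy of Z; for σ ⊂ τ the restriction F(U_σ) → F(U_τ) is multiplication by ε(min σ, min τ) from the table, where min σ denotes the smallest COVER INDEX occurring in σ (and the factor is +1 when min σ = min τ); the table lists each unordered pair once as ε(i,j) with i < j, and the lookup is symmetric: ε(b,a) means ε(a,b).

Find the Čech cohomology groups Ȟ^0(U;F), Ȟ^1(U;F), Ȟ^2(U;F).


intersection data:
  U1={{q2},{q2,q4},{q2,q6}} U2={{q6},{q2,q6}} U3={{q1},{q5},{q6},{q7},{q1,q4},{q1,q7},{q2,q6},{q3,q7},{q4,q5},{q4,q7},{q5,q7},{q1,q4,q7},{q3,q4,q7},{q4,q5,q7}} U4={{q1},{q1,q4},{q1,q7},{q1,q4,q7}} U5={{q3},{q4},{q1,q4},{q2,q4},{q3,q4},{q3,q7},{q4,q5},{q4,q7},{q1,q4,q7},{q3,q4,q7},{q4,q5,q7}}
  U12={{q2,q6}} U13={{q2,q6}} U15={{q2,q4}} U23={{q6},{q2,q6}} U34={{q1},{q1,q4},{q1,q7},{q1,q4,q7}} U35={{q1,q4},{q3,q7},{q4,q5},{q4,q7},{q1,q4,q7},{q3,q4,q7},{q4,q5,q7}} U45={{q1,q4},{q1,q4,q7}}
  U123={{q2,q6}} U345={{q1,q4},{q1,q4,q7}}
C dims 5,7,2; δ0: rk 4, SNF 1^4; δ1: rk 2, SNF 1^2
Ȟ^0 = (5 − 4) − 0 = 1, so Ȟ^0 ≅ Z
Ȟ^1 = (7 − 2) − 4 = 1, so Ȟ^1 ≅ Z
Ȟ^2 = (2 − 0) − 2 = 0, so Ȟ^2 ≅ 0

Ȟ^0 = Z; Ȟ^1 = Z; Ȟ^2 = 0


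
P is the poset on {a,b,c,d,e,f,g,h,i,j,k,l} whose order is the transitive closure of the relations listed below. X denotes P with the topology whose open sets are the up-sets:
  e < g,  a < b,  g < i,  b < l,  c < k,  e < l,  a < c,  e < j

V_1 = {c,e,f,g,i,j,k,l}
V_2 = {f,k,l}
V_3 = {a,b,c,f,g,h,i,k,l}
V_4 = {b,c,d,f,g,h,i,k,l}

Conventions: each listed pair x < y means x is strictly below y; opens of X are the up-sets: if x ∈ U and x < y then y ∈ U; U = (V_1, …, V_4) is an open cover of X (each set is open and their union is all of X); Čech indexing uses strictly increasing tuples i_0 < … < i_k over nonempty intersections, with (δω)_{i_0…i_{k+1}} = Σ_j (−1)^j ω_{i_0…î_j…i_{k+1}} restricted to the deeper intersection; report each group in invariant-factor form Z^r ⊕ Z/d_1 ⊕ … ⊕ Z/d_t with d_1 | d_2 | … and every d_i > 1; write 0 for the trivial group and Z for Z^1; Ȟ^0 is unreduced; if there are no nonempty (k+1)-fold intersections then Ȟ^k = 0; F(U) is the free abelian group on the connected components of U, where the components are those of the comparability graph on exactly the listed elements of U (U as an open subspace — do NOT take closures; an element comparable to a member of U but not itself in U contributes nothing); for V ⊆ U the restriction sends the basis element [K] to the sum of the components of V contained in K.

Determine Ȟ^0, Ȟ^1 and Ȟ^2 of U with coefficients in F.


nerve of the cover:
  V12={f,k,l} V13={c,f,g,i,k,l} V14={c,f,g,i,k,l} V23={f,k,l} V24={f,k,l} V34={b,c,f,g,h,i,k,l}
  V123={f,k,l} V124={f,k,l} V134={c,f,g,i,k,l} V234={f,k,l}
  V1234={f,k,l}
components per intersection:
  V1: {c,k} {e,g,i,j,l} {f}
  V2: {f} {k} {l}
  V3: {a,b,c,k,l} {f} {g,i} {h}
  V4: {b,l} {c,k} {d} {f} {g,i} {h}
  V12: {f} {k} {l}
  V13: {c,k} {f} {g,i} {l}
  V14: {c,k} {f} {g,i} {l}
  V23: {f} {k} {l}
  V24: {f} {k} {l}
  V34: {b,l} {c,k} {f} {g,i} {h}
  V123: {f} {k} {l}
  V124: {f} {k} {l}
  V134: {c,k} {f} {g,i} {l}
  V234: {f} {k} {l}
  V1234: {f} {k} {l}
C dims 16,22,13,3; δ0: rk 12, SNF 1^12; δ1: rk 10, SNF 1^10; δ2: rk 3, SNF 1^3
Ȟ^0 = (16 − 12) − 0 = 4, so Ȟ^0 ≅ Z^4
Ȟ^1 = (22 − 10) − 12 = 0, so Ȟ^1 ≅ 0
Ȟ^2 = (13 − 3) − 10 = 0, so Ȟ^2 ≅ 0

Ȟ^0 ≅ Z^4, Ȟ^1 ≅ 0 and Ȟ^2 ≅ 0


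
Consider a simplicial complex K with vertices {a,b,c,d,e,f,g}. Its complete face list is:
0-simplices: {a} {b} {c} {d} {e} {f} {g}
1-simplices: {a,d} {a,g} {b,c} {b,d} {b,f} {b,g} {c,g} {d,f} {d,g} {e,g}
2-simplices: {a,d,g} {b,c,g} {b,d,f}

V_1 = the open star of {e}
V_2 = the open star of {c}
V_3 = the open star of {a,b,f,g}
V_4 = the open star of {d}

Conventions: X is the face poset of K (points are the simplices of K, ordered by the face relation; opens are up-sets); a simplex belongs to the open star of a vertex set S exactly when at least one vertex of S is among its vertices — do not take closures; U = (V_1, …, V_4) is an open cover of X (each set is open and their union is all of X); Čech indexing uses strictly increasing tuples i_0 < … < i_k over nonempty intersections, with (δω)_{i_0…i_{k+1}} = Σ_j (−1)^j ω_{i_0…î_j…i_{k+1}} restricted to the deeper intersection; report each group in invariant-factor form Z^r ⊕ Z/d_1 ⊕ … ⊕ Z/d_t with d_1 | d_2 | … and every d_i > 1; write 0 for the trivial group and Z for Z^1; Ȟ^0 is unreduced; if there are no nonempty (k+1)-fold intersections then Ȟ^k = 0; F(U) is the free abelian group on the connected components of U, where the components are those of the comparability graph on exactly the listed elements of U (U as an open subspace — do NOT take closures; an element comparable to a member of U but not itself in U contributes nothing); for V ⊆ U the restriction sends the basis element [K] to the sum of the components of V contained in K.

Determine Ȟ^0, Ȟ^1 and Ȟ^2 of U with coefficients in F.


Ȟ^0(U;F) ≅ Z,  Ȟ^1(U;F) ≅ Z,  Ȟ^2(U;F) ≅ 0

nonempty overlaps:
  V1={{e},{e,g}} V2={{c},{b,c},{c,g},{b,c,g}} V3={{a},{b},{f},{g},{a,d},{a,g},{b,c},{b,d},{b,f},{b,g},{c,g},{d,f},{d,g},{e,g},{a,d,g},{b,c,g},{b,d,f}} V4={{d},{a,d},{b,d},{d,f},{d,g},{a,d,g},{b,d,f}}
  V13={{e,g}} V23={{b,c},{c,g},{b,c,g}} V34={{a,d},{b,d},{d,f},{d,g},{a,d,g},{b,d,f}}
components per intersection:
  V1: {{e},{e,g}}
  V2: {{c},{b,c},{c,g},{b,c,g}}
  V3: {{a},{b},{f},{g},{a,d},{a,g},{b,c},{b,d},{b,f},{b,g},{c,g},{d,f},{d,g},{e,g},{a,d,g},{b,c,g},{b,d,f}}
  V4: {{d},{a,d},{b,d},{d,f},{d,g},{a,d,g},{b,d,f}}
  V13: {{e,g}}
  V23: {{b,c},{c,g},{b,c,g}}
  V34: {{a,d},{d,g},{a,d,g}} {{b,d},{d,f},{b,d,f}}
C dims 4,4; δ0: rk 3, SNF 1^3
degree 0: 4−3−0 = 1 → Ȟ^0 ≅ Z
degree 1: 4−0−3 = 1 → Ȟ^1 ≅ Z
degree 2: 0−0−0 = 0 → Ȟ^2 ≅ 0


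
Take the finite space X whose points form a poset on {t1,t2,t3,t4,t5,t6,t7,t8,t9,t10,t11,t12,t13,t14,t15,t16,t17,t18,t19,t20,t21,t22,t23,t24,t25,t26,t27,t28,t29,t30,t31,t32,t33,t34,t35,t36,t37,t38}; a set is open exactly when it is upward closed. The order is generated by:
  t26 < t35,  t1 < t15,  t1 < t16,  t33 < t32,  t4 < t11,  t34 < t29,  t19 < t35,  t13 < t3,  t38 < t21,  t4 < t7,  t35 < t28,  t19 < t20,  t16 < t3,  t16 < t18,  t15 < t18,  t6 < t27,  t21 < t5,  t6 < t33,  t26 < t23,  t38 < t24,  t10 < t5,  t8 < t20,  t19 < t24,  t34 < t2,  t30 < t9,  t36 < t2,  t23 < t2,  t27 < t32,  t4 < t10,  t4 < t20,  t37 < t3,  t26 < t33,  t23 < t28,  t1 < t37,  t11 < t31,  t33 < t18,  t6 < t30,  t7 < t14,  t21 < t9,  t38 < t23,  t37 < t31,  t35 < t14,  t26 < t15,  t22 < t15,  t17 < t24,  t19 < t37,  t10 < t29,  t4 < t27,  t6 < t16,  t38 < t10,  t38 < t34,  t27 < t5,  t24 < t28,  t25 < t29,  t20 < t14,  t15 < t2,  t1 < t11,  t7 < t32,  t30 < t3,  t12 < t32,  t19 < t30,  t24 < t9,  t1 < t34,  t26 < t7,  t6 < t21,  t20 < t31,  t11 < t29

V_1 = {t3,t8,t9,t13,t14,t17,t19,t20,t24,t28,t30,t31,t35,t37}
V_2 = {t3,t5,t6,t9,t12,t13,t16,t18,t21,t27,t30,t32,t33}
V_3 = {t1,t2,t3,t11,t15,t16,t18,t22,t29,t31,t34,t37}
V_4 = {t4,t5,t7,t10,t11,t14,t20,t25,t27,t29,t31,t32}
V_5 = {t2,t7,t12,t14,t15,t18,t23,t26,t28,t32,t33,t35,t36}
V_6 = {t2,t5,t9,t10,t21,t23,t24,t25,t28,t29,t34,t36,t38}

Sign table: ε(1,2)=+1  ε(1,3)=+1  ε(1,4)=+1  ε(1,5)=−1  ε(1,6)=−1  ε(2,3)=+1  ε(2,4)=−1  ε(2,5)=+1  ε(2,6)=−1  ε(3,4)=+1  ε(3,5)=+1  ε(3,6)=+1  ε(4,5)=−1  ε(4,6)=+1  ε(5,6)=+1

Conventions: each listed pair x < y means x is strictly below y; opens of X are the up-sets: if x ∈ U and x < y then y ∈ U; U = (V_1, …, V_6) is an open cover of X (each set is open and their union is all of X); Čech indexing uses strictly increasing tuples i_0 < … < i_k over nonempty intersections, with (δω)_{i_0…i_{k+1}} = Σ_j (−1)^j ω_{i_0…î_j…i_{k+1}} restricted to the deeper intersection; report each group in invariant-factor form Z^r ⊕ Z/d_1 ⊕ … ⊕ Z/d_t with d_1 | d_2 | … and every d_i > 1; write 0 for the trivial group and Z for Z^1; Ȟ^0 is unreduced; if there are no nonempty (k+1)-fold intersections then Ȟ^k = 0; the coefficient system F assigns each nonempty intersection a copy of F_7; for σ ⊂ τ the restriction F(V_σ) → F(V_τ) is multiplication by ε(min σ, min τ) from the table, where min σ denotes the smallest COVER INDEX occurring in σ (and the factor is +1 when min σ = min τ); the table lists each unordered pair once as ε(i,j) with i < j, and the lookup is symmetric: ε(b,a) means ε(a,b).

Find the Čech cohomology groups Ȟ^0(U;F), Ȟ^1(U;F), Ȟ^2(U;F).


Ȟ^0(U;F) ≅ 0, Ȟ^1(U;F) ≅ 0 and Ȟ^2(U;F) ≅ Z/7

intersection data:
  V12={t3,t9,t13,t30} V13={t3,t31,t37} V14={t14,t20,t31} V15={t14,t28,t35} V16={t9,t24,t28} V23={t3,t16,t18} V24={t5,t27,t32} V25={t12,t18,t32,t33} V26={t5,t9,t21} V34={t11,t29,t31} V35={t2,t15,t18} V36={t2,t29,t34} V45={t7,t14,t32} V46={t5,t10,t25,t29} V56={t2,t23,t28,t36}
  V123={t3} V126={t9} V134={t31} V145={t14} V156={t28} V235={t18} V245={t32} V246={t5} V346={t29} V356={t2}
C dims 6,15,10; δ0: rk_F7 6; δ1: rk_F7 9
Ȟ^0 = (6 − 6) − 0 = 0, so Ȟ^0 ≅ 0
Ȟ^1 = (15 − 9) − 6 = 0, so Ȟ^1 ≅ 0
Ȟ^2 = (10 − 0) − 9 = 1, so Ȟ^2 ≅ Z/7


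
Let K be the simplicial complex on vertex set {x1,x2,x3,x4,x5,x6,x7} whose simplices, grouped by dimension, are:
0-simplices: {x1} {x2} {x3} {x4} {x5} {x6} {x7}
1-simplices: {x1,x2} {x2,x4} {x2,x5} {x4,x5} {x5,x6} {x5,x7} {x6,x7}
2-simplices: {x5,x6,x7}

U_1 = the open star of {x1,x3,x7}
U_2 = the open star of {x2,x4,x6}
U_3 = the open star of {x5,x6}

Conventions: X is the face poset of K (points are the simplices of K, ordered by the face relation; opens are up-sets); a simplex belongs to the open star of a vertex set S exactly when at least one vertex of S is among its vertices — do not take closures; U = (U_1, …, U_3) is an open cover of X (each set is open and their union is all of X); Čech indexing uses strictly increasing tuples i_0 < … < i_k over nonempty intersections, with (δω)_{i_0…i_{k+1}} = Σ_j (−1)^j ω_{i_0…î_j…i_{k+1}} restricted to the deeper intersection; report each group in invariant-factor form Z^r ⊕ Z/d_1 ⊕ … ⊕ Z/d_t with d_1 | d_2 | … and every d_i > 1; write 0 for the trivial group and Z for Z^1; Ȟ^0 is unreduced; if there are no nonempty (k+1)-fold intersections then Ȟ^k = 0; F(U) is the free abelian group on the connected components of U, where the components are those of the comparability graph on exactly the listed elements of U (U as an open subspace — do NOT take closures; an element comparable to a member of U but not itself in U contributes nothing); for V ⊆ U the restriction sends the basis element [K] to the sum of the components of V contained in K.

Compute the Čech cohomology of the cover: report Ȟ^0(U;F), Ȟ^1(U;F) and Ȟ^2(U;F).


Ȟ^0 ≅ Z^2, Ȟ^1 ≅ Z and Ȟ^2 ≅ 0

intersection data:
  U1={{x1},{x3},{x7},{x1,x2},{x5,x7},{x6,x7},{x5,x6,x7}} U2={{x2},{x4},{x6},{x1,x2},{x2,x4},{x2,x5},{x4,x5},{x5,x6},{x6,x7},{x5,x6,x7}} U3={{x5},{x6},{x2,x5},{x4,x5},{x5,x6},{x5,x7},{x6,x7},{x5,x6,x7}}
  U12={{x1,x2},{x6,x7},{x5,x6,x7}} U13={{x5,x7},{x6,x7},{x5,x6,x7}} U23={{x6},{x2,x5},{x4,x5},{x5,x6},{x6,x7},{x5,x6,x7}}
  U123={{x6,x7},{x5,x6,x7}}
components per intersection:
  U1: {{x1},{x1,x2}} {{x3}} {{x7},{x5,x7},{x6,x7},{x5,x6,x7}}
  U2: {{x2},{x4},{x1,x2},{x2,x4},{x2,x5},{x4,x5}} {{x6},{x5,x6},{x6,x7},{x5,x6,x7}}
  U3: {{x5},{x6},{x2,x5},{x4,x5},{x5,x6},{x5,x7},{x6,x7},{x5,x6,x7}}
  U12: {{x1,x2}} {{x6,x7},{x5,x6,x7}}
  U13: {{x5,x7},{x6,x7},{x5,x6,x7}}
  U23: {{x6},{x5,x6},{x6,x7},{x5,x6,x7}} {{x2,x5}} {{x4,x5}}
  U123: {{x6,x7},{x5,x6,x7}}
C dims 6,6,1; δ0: rk 4, SNF 1^4; δ1: rk 1, SNF 1^1
Ȟ^0 = (6 − 4) − 0 = 2, so Ȟ^0 ≅ Z^2
Ȟ^1 = (6 − 1) − 4 = 1, so Ȟ^1 ≅ Z
Ȟ^2 = (1 − 0) − 1 = 0, so Ȟ^2 ≅ 0
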